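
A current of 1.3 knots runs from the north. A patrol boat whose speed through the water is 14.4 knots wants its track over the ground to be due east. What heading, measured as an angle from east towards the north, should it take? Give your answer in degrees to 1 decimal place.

5.2°

The current pushes perpendicular to the desired track; the heading must have a component into the current equal to 1.3 knots: 14.4 sin θ = 1.3.
sin θ = 0.0903, so θ = 5.180°.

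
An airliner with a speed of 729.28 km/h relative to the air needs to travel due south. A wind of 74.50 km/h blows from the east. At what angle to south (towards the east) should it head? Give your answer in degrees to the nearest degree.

The wind pushes perpendicular to the desired track; the heading must have a component into the wind equal to 74.50 km/h: 729.28 sin θ = 74.50.
sin θ = 0.1022, so θ = 5.863°.

6°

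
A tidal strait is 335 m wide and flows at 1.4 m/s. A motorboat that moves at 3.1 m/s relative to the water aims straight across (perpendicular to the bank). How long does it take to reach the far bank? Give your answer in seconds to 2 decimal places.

The component of the motorboat's velocity perpendicular to the bank is 3.1 m/s.
Only the cross-stream component determines the crossing time; the current contributes nothing perpendicular to the bank.
Time = 335 / 3.100 = 108.065 s.

108.06 s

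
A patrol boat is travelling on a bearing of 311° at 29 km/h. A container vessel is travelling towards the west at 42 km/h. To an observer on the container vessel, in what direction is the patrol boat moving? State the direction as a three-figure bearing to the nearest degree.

047°

Taking east as x and north as y: patrol boat velocity = (-21.887, 19.026) km/h; container vessel velocity = (-42.000, 0.000) km/h.
Velocity of patrol boat relative to container vessel = (-21.887, 19.026) − (-42.000, 0.000) = (20.113, 19.026) km/h.
Bearing = atan2(20.11, 19.03) = 46.59° clockwise from north.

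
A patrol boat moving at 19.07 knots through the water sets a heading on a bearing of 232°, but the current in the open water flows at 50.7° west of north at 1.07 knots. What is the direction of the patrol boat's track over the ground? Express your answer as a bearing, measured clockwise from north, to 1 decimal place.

235.1°

Taking east as x and north as y: velocity relative to the water = (-15.027, -11.741) knots; the water relative to ground = (-0.828, 0.678) knots.
Velocity relative to ground = (-15.027, -11.741) + (-0.828, 0.678) = (-15.855, -11.063) knots.
Bearing = atan2(-15.86, -11.06) = 235.09° clockwise from north.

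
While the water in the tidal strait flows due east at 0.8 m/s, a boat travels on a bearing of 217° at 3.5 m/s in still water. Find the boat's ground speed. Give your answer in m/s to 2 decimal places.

3.09 m/s

Taking east as x and north as y: velocity relative to the water = (-2.106, -2.795) m/s; the water relative to ground = (0.800, 0.000) m/s.
Velocity relative to ground = (-2.106, -2.795) + (0.800, 0.000) = (-1.306, -2.795) m/s.
Speed = |(-1.306, -2.795)| = 3.085 m/s.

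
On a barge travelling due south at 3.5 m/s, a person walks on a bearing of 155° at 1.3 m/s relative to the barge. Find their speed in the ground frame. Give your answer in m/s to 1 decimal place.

Taking east as x and north as y: barge velocity = (0.000, -3.500) m/s; person velocity relative to barge = (0.549, -1.178) m/s.
Velocity relative to ground = (0.000, -3.500) + (0.549, -1.178) = (0.549, -4.678) m/s.
Speed = |(0.549, -4.678)| = 4.710 m/s.

4.7 m/s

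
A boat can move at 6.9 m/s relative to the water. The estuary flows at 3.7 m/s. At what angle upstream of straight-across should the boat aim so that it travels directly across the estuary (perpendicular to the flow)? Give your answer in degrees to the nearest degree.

32°

To cancel the current, the upstream component of the boat's velocity must equal the flow: 6.9 sin θ = 3.7.
sin θ = 3.7 / 6.9 = 0.5362.
θ = arcsin(0.5362) = 32.427°.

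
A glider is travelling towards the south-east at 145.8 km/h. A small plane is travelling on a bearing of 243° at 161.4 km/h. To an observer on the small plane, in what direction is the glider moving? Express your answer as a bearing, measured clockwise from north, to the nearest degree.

097°

Taking east as x and north as y: glider velocity = (103.096, -103.096) km/h; small plane velocity = (-143.808, -73.274) km/h.
Velocity of glider relative to small plane = (103.096, -103.096) − (-143.808, -73.274) = (246.905, -29.822) km/h.
Bearing = atan2(246.90, -29.82) = 96.89° clockwise from north.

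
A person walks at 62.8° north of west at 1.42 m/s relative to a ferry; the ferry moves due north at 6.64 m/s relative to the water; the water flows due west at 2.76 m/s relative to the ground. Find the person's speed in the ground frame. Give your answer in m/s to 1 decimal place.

In east/north components (m/s): person relative to ferry = (-0.649, 1.263); ferry relative to water = (0.000, 6.640); water relative to ground = (-2.760, 0.000).
Sum = (-3.409, 7.903) m/s.
Speed = |(-3.409, 7.903)| = 8.607 m/s.

8.6 m/s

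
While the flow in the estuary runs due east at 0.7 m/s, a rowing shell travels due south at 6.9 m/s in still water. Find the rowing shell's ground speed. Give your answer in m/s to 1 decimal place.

6.9 m/s

Taking east as x and north as y: velocity relative to the water = (0.000, -6.900) m/s; the water relative to ground = (0.700, 0.000) m/s.
Velocity relative to ground = (0.000, -6.900) + (0.700, 0.000) = (0.700, -6.900) m/s.
Speed = |(0.700, -6.900)| = 6.935 m/s.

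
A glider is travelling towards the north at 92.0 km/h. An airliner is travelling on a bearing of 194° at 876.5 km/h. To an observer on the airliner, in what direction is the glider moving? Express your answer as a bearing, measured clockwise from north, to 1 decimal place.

012.7°

Taking east as x and north as y: glider velocity = (0.000, 92.000) km/h; airliner velocity = (-212.045, -850.464) km/h.
Velocity of glider relative to airliner = (0.000, 92.000) − (-212.045, -850.464) = (212.045, 942.464) km/h.
Bearing = atan2(212.04, 942.46) = 12.68° clockwise from north.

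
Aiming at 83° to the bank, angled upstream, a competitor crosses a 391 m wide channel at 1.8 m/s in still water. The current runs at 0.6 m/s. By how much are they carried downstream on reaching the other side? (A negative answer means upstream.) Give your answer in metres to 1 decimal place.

83.3 m

Perpendicular speed = 1.787 m/s; crossing time = 391 / 1.787 = 218.854 s.
Net downstream speed = 0.381 m/s.
Drift = 0.381 × 218.854 = 83.303 m (downstream).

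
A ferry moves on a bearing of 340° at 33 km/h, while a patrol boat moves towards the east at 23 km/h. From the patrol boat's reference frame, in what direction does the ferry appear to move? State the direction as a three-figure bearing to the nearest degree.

312°

Taking east as x and north as y: ferry velocity = (-11.287, 31.010) km/h; patrol boat velocity = (23.000, 0.000) km/h.
Velocity of ferry relative to patrol boat = (-11.287, 31.010) − (23.000, 0.000) = (-34.287, 31.010) km/h.
Bearing = atan2(-34.29, 31.01) = 312.13° clockwise from north.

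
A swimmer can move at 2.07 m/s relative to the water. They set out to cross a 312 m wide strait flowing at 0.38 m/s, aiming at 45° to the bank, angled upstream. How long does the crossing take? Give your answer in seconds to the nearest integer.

213 s

The component of the swimmer's velocity perpendicular to the bank is 2.07 × sin 45° = 1.464 m/s.
The flow acts along the bank and has no component across it.
Time = 312 / 1.464 = 213.157 s.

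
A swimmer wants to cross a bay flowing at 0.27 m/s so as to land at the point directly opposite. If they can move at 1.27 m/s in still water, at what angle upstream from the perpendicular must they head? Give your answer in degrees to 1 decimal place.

12.3°

To cancel the current, the upstream component of the swimmer's velocity must equal the flow: 1.27 sin θ = 0.27.
sin θ = 0.27 / 1.27 = 0.2126.
θ = arcsin(0.2126) = 12.275°.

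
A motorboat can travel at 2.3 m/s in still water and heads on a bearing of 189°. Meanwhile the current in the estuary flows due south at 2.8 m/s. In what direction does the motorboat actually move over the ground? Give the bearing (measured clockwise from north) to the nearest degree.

184°

Taking east as x and north as y: velocity relative to the water = (-0.360, -2.272) m/s; the water relative to ground = (0.000, -2.800) m/s.
Velocity relative to ground = (-0.360, -2.272) + (0.000, -2.800) = (-0.360, -5.072) m/s.
Bearing = atan2(-0.36, -5.07) = 184.06° clockwise from north.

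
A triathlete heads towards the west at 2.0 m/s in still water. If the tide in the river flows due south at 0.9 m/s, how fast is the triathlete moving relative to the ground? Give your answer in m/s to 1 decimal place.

2.2 m/s

Taking east as x and north as y: velocity relative to the water = (-2.000, 0.000) m/s; the water relative to ground = (0.000, -0.900) m/s.
Velocity relative to ground = (-2.000, 0.000) + (0.000, -0.900) = (-2.000, -0.900) m/s.
Speed = |(-2.000, -0.900)| = 2.193 m/s.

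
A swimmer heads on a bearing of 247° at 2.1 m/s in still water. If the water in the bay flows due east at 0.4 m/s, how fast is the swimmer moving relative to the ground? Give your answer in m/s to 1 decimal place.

1.7 m/s

Taking east as x and north as y: velocity relative to the water = (-1.933, -0.821) m/s; the water relative to ground = (0.400, 0.000) m/s.
Velocity relative to ground = (-1.933, -0.821) + (0.400, 0.000) = (-1.533, -0.821) m/s.
Speed = |(-1.533, -0.821)| = 1.739 m/s.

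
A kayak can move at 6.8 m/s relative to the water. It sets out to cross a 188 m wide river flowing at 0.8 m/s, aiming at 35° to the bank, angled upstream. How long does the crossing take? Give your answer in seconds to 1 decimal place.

The component of the kayak's velocity perpendicular to the bank is 6.8 × sin 35° = 3.900 m/s.
The current is parallel to the bank, so it does not affect the crossing time.
Time = 188 / 3.900 = 48.201 s.

48.2 s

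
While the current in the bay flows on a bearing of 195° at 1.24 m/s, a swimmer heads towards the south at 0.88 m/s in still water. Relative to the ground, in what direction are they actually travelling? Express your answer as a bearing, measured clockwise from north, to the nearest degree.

189°

Taking east as x and north as y: velocity relative to the water = (0.000, -0.880) m/s; the water relative to ground = (-0.321, -1.198) m/s.
Velocity relative to ground = (0.000, -0.880) + (-0.321, -1.198) = (-0.321, -2.078) m/s.
Bearing = atan2(-0.32, -2.08) = 188.78° clockwise from north.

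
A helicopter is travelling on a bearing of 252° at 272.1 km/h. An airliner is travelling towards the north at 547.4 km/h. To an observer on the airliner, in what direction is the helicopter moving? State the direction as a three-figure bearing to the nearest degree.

Taking east as x and north as y: helicopter velocity = (-258.782, -84.084) km/h; airliner velocity = (0.000, 547.400) km/h.
Velocity of helicopter relative to airliner = (-258.782, -84.084) − (0.000, 547.400) = (-258.782, -631.484) km/h.
Bearing = atan2(-258.78, -631.48) = 202.28° clockwise from north.

202°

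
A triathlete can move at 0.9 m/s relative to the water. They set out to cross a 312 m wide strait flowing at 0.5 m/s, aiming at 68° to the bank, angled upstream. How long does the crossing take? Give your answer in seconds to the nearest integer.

374 s

The component of the triathlete's velocity perpendicular to the bank is 0.9 × sin 68° = 0.834 m/s.
The current is parallel to the bank, so it does not affect the crossing time.
Time = 312 / 0.834 = 373.892 s.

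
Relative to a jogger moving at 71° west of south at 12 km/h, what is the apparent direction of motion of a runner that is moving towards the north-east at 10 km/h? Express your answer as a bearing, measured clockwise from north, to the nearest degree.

Taking east as x and north as y: runner velocity = (7.071, 7.071) km/h; jogger velocity = (-11.346, -3.907) km/h.
Velocity of runner relative to jogger = (7.071, 7.071) − (-11.346, -3.907) = (18.417, 10.978) km/h.
Bearing = atan2(18.42, 10.98) = 59.20° clockwise from north.

059°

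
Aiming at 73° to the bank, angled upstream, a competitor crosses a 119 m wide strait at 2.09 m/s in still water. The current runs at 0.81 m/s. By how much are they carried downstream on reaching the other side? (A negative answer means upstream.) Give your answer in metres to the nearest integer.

12 m

Perpendicular speed = 1.999 m/s; crossing time = 119 / 1.999 = 59.539 s.
Net downstream speed = 0.199 m/s.
Drift = 0.199 × 59.539 = 11.845 m (downstream).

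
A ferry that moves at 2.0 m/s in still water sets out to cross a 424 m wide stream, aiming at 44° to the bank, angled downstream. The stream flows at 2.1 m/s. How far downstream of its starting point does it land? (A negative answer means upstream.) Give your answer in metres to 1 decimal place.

Perpendicular speed = 1.389 m/s; crossing time = 424 / 1.389 = 305.186 s.
Net downstream speed = 3.539 m/s.
Drift = 3.539 × 305.186 = 1079.955 m (downstream).

1080.0 m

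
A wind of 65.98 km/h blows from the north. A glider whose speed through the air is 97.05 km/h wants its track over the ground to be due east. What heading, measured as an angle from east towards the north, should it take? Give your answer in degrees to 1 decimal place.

42.8°

The wind pushes perpendicular to the desired track; the heading must have a component into the wind equal to 65.98 km/h: 97.05 sin θ = 65.98.
sin θ = 0.6799, so θ = 42.832°.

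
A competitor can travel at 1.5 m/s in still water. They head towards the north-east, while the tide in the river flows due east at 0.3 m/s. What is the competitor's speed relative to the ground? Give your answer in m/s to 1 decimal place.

1.7 m/s

Taking east as x and north as y: velocity relative to the water = (1.061, 1.061) m/s; the water relative to ground = (0.300, 0.000) m/s.
Velocity relative to ground = (1.061, 1.061) + (0.300, 0.000) = (1.361, 1.061) m/s.
Speed = |(1.361, 1.061)| = 1.725 m/s.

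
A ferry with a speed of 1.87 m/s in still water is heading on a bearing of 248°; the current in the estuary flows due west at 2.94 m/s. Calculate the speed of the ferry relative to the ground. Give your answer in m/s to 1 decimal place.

Taking east as x and north as y: velocity relative to the water = (-1.734, -0.701) m/s; the water relative to ground = (-2.940, 0.000) m/s.
Velocity relative to ground = (-1.734, -0.701) + (-2.940, 0.000) = (-4.674, -0.701) m/s.
Speed = |(-4.674, -0.701)| = 4.726 m/s.

4.7 m/s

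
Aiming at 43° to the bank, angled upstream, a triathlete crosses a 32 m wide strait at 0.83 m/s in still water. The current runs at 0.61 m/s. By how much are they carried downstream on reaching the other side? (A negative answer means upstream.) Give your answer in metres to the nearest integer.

Perpendicular speed = 0.566 m/s; crossing time = 32 / 0.566 = 56.531 s.
Net downstream speed = 0.003 m/s.
Drift = 0.003 × 56.531 = 0.168 m (downstream).

0 m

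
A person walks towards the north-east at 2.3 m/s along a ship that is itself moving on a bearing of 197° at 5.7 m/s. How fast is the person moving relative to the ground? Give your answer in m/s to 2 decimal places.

3.82 m/s

Taking east as x and north as y: ship velocity = (-1.667, -5.451) m/s; person velocity relative to ship = (1.626, 1.626) m/s.
Velocity relative to ground = (-1.667, -5.451) + (1.626, 1.626) = (-0.040, -3.825) m/s.
Speed = |(-0.040, -3.825)| = 3.825 m/s.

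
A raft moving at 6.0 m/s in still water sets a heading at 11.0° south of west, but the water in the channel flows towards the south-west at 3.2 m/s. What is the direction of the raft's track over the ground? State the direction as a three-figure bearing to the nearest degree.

Taking east as x and north as y: velocity relative to the water = (-5.890, -1.145) m/s; the water relative to ground = (-2.263, -2.263) m/s.
Velocity relative to ground = (-5.890, -1.145) + (-2.263, -2.263) = (-8.153, -3.408) m/s.
Bearing = atan2(-8.15, -3.41) = 247.32° clockwise from north.

247°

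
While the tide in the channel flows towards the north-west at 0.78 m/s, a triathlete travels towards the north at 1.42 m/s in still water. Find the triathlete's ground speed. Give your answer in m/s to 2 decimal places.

2.05 m/s

Taking east as x and north as y: velocity relative to the water = (0.000, 1.420) m/s; the water relative to ground = (-0.552, 0.552) m/s.
Velocity relative to ground = (0.000, 1.420) + (-0.552, 0.552) = (-0.552, 1.972) m/s.
Speed = |(-0.552, 1.972)| = 2.047 m/s.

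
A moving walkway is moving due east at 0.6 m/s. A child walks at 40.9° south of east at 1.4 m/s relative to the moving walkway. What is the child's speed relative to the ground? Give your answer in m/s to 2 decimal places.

1.89 m/s

Taking east as x and north as y: moving walkway velocity = (0.600, 0.000) m/s; child velocity relative to moving walkway = (1.058, -0.917) m/s.
Velocity relative to ground = (0.600, 0.000) + (1.058, -0.917) = (1.658, -0.917) m/s.
Speed = |(1.658, -0.917)| = 1.895 m/s.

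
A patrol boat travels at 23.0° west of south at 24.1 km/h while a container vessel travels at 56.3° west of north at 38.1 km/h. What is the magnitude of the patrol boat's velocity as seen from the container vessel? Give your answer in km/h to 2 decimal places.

Taking east as x and north as y: patrol boat velocity = (-9.417, -22.184) km/h; container vessel velocity = (-31.697, 21.140) km/h.
Velocity of patrol boat relative to container vessel = (-9.417, -22.184) − (-31.697, 21.140) = (22.281, -43.324) km/h.
Magnitude = |(22.281, -43.324)| = 48.717 km/h.

48.72 km/h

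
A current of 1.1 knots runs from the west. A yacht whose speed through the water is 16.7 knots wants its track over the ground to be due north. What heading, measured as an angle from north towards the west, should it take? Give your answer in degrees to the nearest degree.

The current pushes perpendicular to the desired track; the heading must have a component into the current equal to 1.1 knots: 16.7 sin θ = 1.1.
sin θ = 0.0659, so θ = 3.777°.

4°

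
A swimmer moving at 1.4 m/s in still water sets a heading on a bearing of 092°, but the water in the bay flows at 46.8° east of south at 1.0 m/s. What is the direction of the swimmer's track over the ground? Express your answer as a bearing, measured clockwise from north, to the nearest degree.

109°

Taking east as x and north as y: velocity relative to the water = (1.399, -0.049) m/s; the water relative to ground = (0.729, -0.685) m/s.
Velocity relative to ground = (1.399, -0.049) + (0.729, -0.685) = (2.128, -0.733) m/s.
Bearing = atan2(2.13, -0.73) = 109.02° clockwise from north.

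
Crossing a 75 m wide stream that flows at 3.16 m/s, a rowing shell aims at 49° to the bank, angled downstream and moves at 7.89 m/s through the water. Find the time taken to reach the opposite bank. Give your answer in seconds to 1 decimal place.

The component of the rowing shell's velocity perpendicular to the bank is 7.89 × sin 49° = 5.955 m/s.
The current is parallel to the bank, so it does not affect the crossing time.
Time = 75 / 5.955 = 12.595 s.

12.6 s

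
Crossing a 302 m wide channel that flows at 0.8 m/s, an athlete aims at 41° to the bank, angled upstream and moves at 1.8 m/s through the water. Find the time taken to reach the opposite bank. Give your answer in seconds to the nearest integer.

256 s

The component of the athlete's velocity perpendicular to the bank is 1.8 × sin 41° = 1.181 m/s.
The current is parallel to the bank, so it does not affect the crossing time.
Time = 302 / 1.181 = 255.736 s.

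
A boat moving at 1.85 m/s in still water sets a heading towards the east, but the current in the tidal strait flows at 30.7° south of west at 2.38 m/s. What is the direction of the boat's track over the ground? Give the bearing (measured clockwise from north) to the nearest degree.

189°

Taking east as x and north as y: velocity relative to the water = (1.850, 0.000) m/s; the water relative to ground = (-2.046, -1.215) m/s.
Velocity relative to ground = (1.850, 0.000) + (-2.046, -1.215) = (-0.196, -1.215) m/s.
Bearing = atan2(-0.20, -1.22) = 189.18° clockwise from north.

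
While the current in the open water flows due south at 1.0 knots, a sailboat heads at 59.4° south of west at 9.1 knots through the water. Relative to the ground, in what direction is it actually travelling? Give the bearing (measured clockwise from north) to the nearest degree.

208°

Taking east as x and north as y: velocity relative to the water = (-4.632, -7.833) knots; the water relative to ground = (0.000, -1.000) knots.
Velocity relative to ground = (-4.632, -7.833) + (0.000, -1.000) = (-4.632, -8.833) knots.
Bearing = atan2(-4.63, -8.83) = 207.67° clockwise from north.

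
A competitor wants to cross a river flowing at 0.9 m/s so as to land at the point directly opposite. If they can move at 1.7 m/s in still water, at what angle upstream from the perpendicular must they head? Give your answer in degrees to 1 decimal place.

32.0°

To cancel the current, the upstream component of the competitor's velocity must equal the flow: 1.7 sin θ = 0.9.
sin θ = 0.9 / 1.7 = 0.5294.
θ = arcsin(0.5294) = 31.966°.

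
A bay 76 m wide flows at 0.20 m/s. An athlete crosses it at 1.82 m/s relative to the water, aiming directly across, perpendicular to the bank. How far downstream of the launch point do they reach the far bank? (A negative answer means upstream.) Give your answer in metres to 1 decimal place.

Perpendicular speed = 1.820 m/s; crossing time = 76 / 1.820 = 41.758 s.
Net downstream speed = 0.200 m/s.
Drift = 0.200 × 41.758 = 8.352 m (downstream).

8.4 m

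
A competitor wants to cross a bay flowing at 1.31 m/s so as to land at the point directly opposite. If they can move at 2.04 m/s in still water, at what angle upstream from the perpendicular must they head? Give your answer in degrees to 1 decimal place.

40.0°

To cancel the current, the upstream component of the competitor's velocity must equal the flow: 2.04 sin θ = 1.31.
sin θ = 1.31 / 2.04 = 0.6422.
θ = arcsin(0.6422) = 39.953°.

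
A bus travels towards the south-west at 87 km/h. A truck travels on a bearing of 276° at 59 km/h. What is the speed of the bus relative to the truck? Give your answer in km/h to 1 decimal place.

67.7 km/h

Taking east as x and north as y: bus velocity = (-61.518, -61.518) km/h; truck velocity = (-58.677, 6.167) km/h.
Velocity of bus relative to truck = (-61.518, -61.518) − (-58.677, 6.167) = (-2.841, -67.685) km/h.
Magnitude = |(-2.841, -67.685)| = 67.745 km/h.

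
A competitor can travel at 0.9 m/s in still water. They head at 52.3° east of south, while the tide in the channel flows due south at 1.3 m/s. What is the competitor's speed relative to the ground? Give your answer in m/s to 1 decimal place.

Taking east as x and north as y: velocity relative to the water = (0.712, -0.550) m/s; the water relative to ground = (0.000, -1.300) m/s.
Velocity relative to ground = (0.712, -0.550) + (0.000, -1.300) = (0.712, -1.850) m/s.
Speed = |(0.712, -1.850)| = 1.983 m/s.

2.0 m/s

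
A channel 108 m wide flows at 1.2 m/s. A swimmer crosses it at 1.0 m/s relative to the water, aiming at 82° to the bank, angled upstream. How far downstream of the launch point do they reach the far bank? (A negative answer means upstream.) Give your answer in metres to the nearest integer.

Perpendicular speed = 0.990 m/s; crossing time = 108 / 0.990 = 109.061 s.
Net downstream speed = 1.061 m/s.
Drift = 1.061 × 109.061 = 115.695 m (downstream).

116 m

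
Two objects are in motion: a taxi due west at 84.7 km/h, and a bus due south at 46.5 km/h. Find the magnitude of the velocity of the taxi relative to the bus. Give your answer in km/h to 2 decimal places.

Taking east as x and north as y: taxi velocity = (-84.700, 0.000) km/h; bus velocity = (0.000, -46.500) km/h.
Velocity of taxi relative to bus = (-84.700, 0.000) − (0.000, -46.500) = (-84.700, 46.500) km/h.
Magnitude = |(-84.700, 46.500)| = 96.625 km/h.

96.62 km/h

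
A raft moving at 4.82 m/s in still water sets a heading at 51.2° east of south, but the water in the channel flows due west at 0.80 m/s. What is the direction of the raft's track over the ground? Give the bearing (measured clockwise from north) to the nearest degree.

136°

Taking east as x and north as y: velocity relative to the water = (3.756, -3.020) m/s; the water relative to ground = (-0.800, 0.000) m/s.
Velocity relative to ground = (3.756, -3.020) + (-0.800, 0.000) = (2.956, -3.020) m/s.
Bearing = atan2(2.96, -3.02) = 135.61° clockwise from north.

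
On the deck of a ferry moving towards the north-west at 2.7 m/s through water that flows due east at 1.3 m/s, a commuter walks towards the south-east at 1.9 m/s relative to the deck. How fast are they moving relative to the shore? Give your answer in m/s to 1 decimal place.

In east/north components (m/s): commuter relative to ferry = (1.344, -1.344); ferry relative to water = (-1.909, 1.909); water relative to ground = (1.300, 0.000).
Sum = (0.734, 0.566) m/s.
Speed = |(0.734, 0.566)| = 0.927 m/s.

0.9 m/s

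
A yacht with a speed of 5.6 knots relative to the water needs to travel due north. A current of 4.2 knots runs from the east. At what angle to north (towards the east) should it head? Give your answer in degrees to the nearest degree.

The current pushes perpendicular to the desired track; the heading must have a component into the current equal to 4.2 knots: 5.6 sin θ = 4.2.
sin θ = 0.7500, so θ = 48.590°.

49°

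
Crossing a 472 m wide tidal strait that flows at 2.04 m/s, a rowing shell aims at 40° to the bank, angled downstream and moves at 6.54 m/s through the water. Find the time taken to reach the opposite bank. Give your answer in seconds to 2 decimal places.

The component of the rowing shell's velocity perpendicular to the bank is 6.54 × sin 40° = 4.204 m/s.
Only the cross-stream component determines the crossing time; the current contributes nothing perpendicular to the bank.
Time = 472 / 4.204 = 112.279 s.

112.28 s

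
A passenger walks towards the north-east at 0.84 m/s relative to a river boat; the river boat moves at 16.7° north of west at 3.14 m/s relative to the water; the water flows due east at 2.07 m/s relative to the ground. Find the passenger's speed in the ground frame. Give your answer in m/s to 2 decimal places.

1.54 m/s

In east/north components (m/s): passenger relative to river boat = (0.594, 0.594); river boat relative to water = (-3.008, 0.902); water relative to ground = (2.070, 0.000).
Sum = (-0.344, 1.496) m/s.
Speed = |(-0.344, 1.496)| = 1.535 m/s.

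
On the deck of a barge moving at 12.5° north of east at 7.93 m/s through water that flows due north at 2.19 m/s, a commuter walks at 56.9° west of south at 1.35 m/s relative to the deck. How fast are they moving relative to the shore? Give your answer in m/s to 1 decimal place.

7.3 m/s

In east/north components (m/s): commuter relative to barge = (-1.131, -0.737); barge relative to water = (7.742, 1.716); water relative to ground = (0.000, 2.190).
Sum = (6.611, 3.169) m/s.
Speed = |(6.611, 3.169)| = 7.331 m/s.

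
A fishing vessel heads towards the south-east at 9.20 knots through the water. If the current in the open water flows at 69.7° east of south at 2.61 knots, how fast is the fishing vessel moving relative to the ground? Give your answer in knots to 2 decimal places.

11.62 knots

Taking east as x and north as y: velocity relative to the water = (6.505, -6.505) knots; the water relative to ground = (2.448, -0.906) knots.
Velocity relative to ground = (6.505, -6.505) + (2.448, -0.906) = (8.953, -7.411) knots.
Speed = |(8.953, -7.411)| = 11.622 knots.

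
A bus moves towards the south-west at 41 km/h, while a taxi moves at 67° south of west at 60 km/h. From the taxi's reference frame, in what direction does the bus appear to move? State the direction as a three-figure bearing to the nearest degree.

348°

Taking east as x and north as y: bus velocity = (-28.991, -28.991) km/h; taxi velocity = (-23.444, -55.230) km/h.
Velocity of bus relative to taxi = (-28.991, -28.991) − (-23.444, -55.230) = (-5.548, 26.239) km/h.
Bearing = atan2(-5.55, 26.24) = 348.06° clockwise from north.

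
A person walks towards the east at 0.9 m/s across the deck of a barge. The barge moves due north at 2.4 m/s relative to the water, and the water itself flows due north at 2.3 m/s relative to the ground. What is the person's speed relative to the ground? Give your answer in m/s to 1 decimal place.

4.8 m/s

In east/north components (m/s): person relative to barge = (0.900, 0.000); barge relative to water = (0.000, 2.400); water relative to ground = (0.000, 2.300).
Sum = (0.900, 4.700) m/s.
Speed = |(0.900, 4.700)| = 4.785 m/s.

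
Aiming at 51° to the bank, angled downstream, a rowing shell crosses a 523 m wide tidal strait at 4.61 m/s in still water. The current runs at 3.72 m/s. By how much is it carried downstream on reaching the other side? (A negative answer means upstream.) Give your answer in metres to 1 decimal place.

966.6 m

Perpendicular speed = 3.583 m/s; crossing time = 523 / 3.583 = 145.982 s.
Net downstream speed = 6.621 m/s.
Drift = 6.621 × 145.982 = 966.569 m (downstream).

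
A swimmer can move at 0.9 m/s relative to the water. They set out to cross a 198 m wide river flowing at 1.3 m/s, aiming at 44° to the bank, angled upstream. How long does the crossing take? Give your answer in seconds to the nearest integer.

317 s

The component of the swimmer's velocity perpendicular to the bank is 0.9 × sin 44° = 0.625 m/s.
Only the cross-stream component determines the crossing time; the current contributes nothing perpendicular to the bank.
Time = 198 / 0.625 = 316.702 s.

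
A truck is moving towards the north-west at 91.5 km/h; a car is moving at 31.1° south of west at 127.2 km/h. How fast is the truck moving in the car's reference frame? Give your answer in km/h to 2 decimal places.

Taking east as x and north as y: truck velocity = (-64.700, 64.700) km/h; car velocity = (-108.917, -65.703) km/h.
Velocity of truck relative to car = (-64.700, 64.700) − (-108.917, -65.703) = (44.217, 130.403) km/h.
Magnitude = |(44.217, 130.403)| = 137.696 km/h.

137.70 km/h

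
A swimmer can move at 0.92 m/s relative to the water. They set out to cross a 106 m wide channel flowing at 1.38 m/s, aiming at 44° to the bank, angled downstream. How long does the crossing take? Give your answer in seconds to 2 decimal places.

The component of the swimmer's velocity perpendicular to the bank is 0.92 × sin 44° = 0.639 m/s.
The flow acts along the bank and has no component across it.
Time = 106 / 0.639 = 165.862 s.

165.86 s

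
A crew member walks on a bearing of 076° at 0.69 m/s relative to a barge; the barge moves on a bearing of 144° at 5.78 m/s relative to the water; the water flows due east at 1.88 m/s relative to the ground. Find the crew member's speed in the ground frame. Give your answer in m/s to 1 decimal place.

In east/north components (m/s): crew member relative to barge = (0.670, 0.167); barge relative to water = (3.397, -4.676); water relative to ground = (1.880, 0.000).
Sum = (5.947, -4.509) m/s.
Speed = |(5.947, -4.509)| = 7.463 m/s.

7.5 m/s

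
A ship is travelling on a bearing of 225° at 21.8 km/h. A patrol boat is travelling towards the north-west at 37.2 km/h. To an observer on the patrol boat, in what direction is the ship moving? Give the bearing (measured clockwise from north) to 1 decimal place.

Taking east as x and north as y: ship velocity = (-15.415, -15.415) km/h; patrol boat velocity = (-26.304, 26.304) km/h.
Velocity of ship relative to patrol boat = (-15.415, -15.415) − (-26.304, 26.304) = (10.889, -41.719) km/h.
Bearing = atan2(10.89, -41.72) = 165.37° clockwise from north.

165.4°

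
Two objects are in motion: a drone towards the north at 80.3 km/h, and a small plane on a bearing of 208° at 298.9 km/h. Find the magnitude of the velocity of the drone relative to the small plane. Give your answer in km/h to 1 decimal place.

Taking east as x and north as y: drone velocity = (0.000, 80.300) km/h; small plane velocity = (-140.325, -263.913) km/h.
Velocity of drone relative to small plane = (0.000, 80.300) − (-140.325, -263.913) = (140.325, 344.213) km/h.
Magnitude = |(140.325, 344.213)| = 371.717 km/h.

371.7 km/h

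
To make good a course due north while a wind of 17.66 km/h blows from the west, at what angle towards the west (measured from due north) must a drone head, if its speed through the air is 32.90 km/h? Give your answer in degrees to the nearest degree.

32°

The wind pushes perpendicular to the desired track; the heading must have a component into the wind equal to 17.66 km/h: 32.90 sin θ = 17.66.
sin θ = 0.5368, so θ = 32.465°.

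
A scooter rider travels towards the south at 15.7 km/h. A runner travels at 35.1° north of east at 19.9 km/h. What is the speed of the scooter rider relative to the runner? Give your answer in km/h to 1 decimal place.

31.7 km/h

Taking east as x and north as y: scooter rider velocity = (0.000, -15.700) km/h; runner velocity = (16.281, 11.443) km/h.
Velocity of scooter rider relative to runner = (0.000, -15.700) − (16.281, 11.443) = (-16.281, -27.143) km/h.
Magnitude = |(-16.281, -27.143)| = 31.651 km/h.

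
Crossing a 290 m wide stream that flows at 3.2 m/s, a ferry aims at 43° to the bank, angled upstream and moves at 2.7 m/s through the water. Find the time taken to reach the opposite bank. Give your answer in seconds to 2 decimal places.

The component of the ferry's velocity perpendicular to the bank is 2.7 × sin 43° = 1.841 m/s.
The current is parallel to the bank, so it does not affect the crossing time.
Time = 290 / 1.841 = 157.489 s.

157.49 s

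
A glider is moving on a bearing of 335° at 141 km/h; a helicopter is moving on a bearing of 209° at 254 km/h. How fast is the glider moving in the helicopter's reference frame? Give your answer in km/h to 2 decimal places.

355.67 km/h

Taking east as x and north as y: glider velocity = (-59.589, 127.789) km/h; helicopter velocity = (-123.142, -222.153) km/h.
Velocity of glider relative to helicopter = (-59.589, 127.789) − (-123.142, -222.153) = (63.552, 349.943) km/h.
Magnitude = |(63.552, 349.943)| = 355.667 km/h.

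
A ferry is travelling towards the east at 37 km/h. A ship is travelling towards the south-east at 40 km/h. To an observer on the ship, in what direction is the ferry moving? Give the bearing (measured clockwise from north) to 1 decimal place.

Taking east as x and north as y: ferry velocity = (37.000, 0.000) km/h; ship velocity = (28.284, -28.284) km/h.
Velocity of ferry relative to ship = (37.000, 0.000) − (28.284, -28.284) = (8.716, 28.284) km/h.
Bearing = atan2(8.72, 28.28) = 17.13° clockwise from north.

017.1°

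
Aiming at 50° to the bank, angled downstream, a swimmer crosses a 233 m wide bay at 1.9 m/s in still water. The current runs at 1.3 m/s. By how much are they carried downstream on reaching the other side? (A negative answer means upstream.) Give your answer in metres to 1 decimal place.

403.6 m

Perpendicular speed = 1.455 m/s; crossing time = 233 / 1.455 = 160.084 s.
Net downstream speed = 2.521 m/s.
Drift = 2.521 × 160.084 = 403.620 m (downstream).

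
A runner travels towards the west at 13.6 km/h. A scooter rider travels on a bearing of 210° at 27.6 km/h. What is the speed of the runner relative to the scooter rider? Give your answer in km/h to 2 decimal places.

Taking east as x and north as y: runner velocity = (-13.600, 0.000) km/h; scooter rider velocity = (-13.800, -23.902) km/h.
Velocity of runner relative to scooter rider = (-13.600, 0.000) − (-13.800, -23.902) = (0.200, 23.902) km/h.
Magnitude = |(0.200, 23.902)| = 23.903 km/h.

23.90 km/h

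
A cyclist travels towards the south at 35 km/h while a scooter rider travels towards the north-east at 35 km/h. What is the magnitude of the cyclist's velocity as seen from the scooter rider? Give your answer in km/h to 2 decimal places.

64.67 km/h

Taking east as x and north as y: cyclist velocity = (0.000, -35.000) km/h; scooter rider velocity = (24.749, 24.749) km/h.
Velocity of cyclist relative to scooter rider = (0.000, -35.000) − (24.749, 24.749) = (-24.749, -59.749) km/h.
Magnitude = |(-24.749, -59.749)| = 64.672 km/h.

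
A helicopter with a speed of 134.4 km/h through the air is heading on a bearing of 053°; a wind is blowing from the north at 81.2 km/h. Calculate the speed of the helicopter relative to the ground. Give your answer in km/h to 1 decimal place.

107.3 km/h

Taking east as x and north as y: velocity relative to the air = (107.337, 80.884) km/h; the air relative to ground = (0.000, -81.200) km/h.
Velocity relative to ground = (107.337, 80.884) + (0.000, -81.200) = (107.337, -0.316) km/h.
Speed = |(107.337, -0.316)| = 107.337 km/h.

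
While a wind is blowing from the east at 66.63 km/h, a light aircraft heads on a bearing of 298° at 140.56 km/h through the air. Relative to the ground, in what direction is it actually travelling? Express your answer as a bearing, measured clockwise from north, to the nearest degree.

Taking east as x and north as y: velocity relative to the air = (-124.107, 65.989) km/h; the air relative to ground = (-66.630, 0.000) km/h.
Velocity relative to ground = (-124.107, 65.989) + (-66.630, 0.000) = (-190.737, 65.989) km/h.
Bearing = atan2(-190.74, 65.99) = 289.08° clockwise from north.

289°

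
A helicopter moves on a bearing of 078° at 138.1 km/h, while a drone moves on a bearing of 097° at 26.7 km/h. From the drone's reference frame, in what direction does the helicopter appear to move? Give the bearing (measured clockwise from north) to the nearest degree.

074°

Taking east as x and north as y: helicopter velocity = (135.082, 28.713) km/h; drone velocity = (26.501, -3.254) km/h.
Velocity of helicopter relative to drone = (135.082, 28.713) − (26.501, -3.254) = (108.581, 31.967) km/h.
Bearing = atan2(108.58, 31.97) = 73.60° clockwise from north.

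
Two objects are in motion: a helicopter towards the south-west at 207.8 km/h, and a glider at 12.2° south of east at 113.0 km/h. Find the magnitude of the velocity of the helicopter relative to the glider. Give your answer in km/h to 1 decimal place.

Taking east as x and north as y: helicopter velocity = (-146.937, -146.937) km/h; glider velocity = (110.448, -23.880) km/h.
Velocity of helicopter relative to glider = (-146.937, -146.937) − (110.448, -23.880) = (-257.385, -123.057) km/h.
Magnitude = |(-257.385, -123.057)| = 285.289 km/h.

285.3 km/h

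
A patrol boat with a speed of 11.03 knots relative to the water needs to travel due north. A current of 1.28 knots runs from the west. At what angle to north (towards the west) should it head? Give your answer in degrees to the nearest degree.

7°

The current pushes perpendicular to the desired track; the heading must have a component into the current equal to 1.28 knots: 11.03 sin θ = 1.28.
sin θ = 0.1160, so θ = 6.664°.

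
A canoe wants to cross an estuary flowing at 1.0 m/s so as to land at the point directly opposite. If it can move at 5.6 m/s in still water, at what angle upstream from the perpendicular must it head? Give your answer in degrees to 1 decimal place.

To cancel the current, the upstream component of the canoe's velocity must equal the flow: 5.6 sin θ = 1.0.
sin θ = 1.0 / 5.6 = 0.1786.
θ = arcsin(0.1786) = 10.287°.

10.3°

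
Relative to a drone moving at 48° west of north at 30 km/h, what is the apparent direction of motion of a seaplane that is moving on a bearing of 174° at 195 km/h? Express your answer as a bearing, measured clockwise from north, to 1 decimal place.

168.7°

Taking east as x and north as y: seaplane velocity = (20.383, -193.932) km/h; drone velocity = (-22.294, 20.074) km/h.
Velocity of seaplane relative to drone = (20.383, -193.932) − (-22.294, 20.074) = (42.677, -214.006) km/h.
Bearing = atan2(42.68, -214.01) = 168.72° clockwise from north.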